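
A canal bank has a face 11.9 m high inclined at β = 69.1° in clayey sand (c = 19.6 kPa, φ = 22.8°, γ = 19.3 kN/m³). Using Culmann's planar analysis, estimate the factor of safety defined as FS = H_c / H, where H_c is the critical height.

H_c = (4c/γ) · sinβ cosφ / [1 − cos(β − φ)]
    = (4·19.6/19.3) · sin69.1°·cos22.8° / [1 − cos46.3°]
    = 4.062 · 0.8612 / 0.3091 = 11.32 m
FS = H_c / H = 11.32 / 11.9 = 0.951

FS = 0.95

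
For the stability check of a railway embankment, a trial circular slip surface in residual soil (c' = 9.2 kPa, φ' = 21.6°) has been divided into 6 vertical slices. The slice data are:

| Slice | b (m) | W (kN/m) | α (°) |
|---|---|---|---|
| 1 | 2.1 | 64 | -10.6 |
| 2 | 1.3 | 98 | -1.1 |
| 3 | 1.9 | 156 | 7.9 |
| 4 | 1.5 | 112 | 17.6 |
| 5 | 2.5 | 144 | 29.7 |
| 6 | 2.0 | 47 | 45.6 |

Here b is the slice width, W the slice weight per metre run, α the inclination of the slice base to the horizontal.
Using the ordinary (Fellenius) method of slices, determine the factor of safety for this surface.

Ordinary method of slices: FS = Σ[c'·Δl_i + (W_i cosα_i)·tanφ'] / Σ W_i sinα_i, with Δl_i = b_i / cosα_i.
Slice 1: Δl = 2.1/cos(-10.6°) = 2.136 m; N'_1 = 64·cos(-10.6°) = 62.9; c'Δl = 19.66; W sinα = -11.8
Slice 2: Δl = 1.3/cos(-1.1°) = 1.300 m; N'_2 = 98·cos(-1.1°) = 98.0; c'Δl = 11.96; W sinα = -1.9
Slice 3: Δl = 1.9/cos7.9° = 1.918 m; N'_3 = 156·cos7.9° = 154.5; c'Δl = 17.65; W sinα = 21.4
Slice 4: Δl = 1.5/cos17.6° = 1.574 m; N'_4 = 112·cos17.6° = 106.8; c'Δl = 14.48; W sinα = 33.9
Slice 5: Δl = 2.5/cos29.7° = 2.878 m; N'_5 = 144·cos29.7° = 125.1; c'Δl = 26.48; W sinα = 71.3
Slice 6: Δl = 2.0/cos45.6° = 2.859 m; N'_6 = 47·cos45.6° = 32.9; c'Δl = 26.30; W sinα = 33.6
Σc'Δl = 116.5 kN/m; ΣN' = 580.1 kN/m; ΣW sinα = 146.6 kN/m
Resisting = 116.5 + 580.1·tan21.6° = 116.5 + 229.7 = 346.2 kN/m
FS = 346.2 / 146.6 = 2.362

FS = 2.36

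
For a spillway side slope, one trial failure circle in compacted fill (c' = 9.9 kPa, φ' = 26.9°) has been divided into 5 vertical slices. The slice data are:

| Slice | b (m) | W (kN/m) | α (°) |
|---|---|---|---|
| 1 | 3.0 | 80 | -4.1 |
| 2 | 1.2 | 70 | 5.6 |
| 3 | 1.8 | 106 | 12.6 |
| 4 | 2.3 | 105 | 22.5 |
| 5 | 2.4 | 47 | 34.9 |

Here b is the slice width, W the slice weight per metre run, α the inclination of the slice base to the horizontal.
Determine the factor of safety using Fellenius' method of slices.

Ordinary method of slices: FS = Σ[c'·Δl_i + (W_i cosα_i)·tanφ'] / Σ W_i sinα_i, with Δl_i = b_i / cosα_i.
Slice 1: Δl = 3.0/cos(-4.1°) = 3.008 m; N'_1 = 80·cos(-4.1°) = 79.8; c'Δl = 29.78; W sinα = -5.7
Slice 2: Δl = 1.2/cos5.6° = 1.206 m; N'_2 = 70·cos5.6° = 69.7; c'Δl = 11.94; W sinα = 6.8
Slice 3: Δl = 1.8/cos12.6° = 1.844 m; N'_3 = 106·cos12.6° = 103.4; c'Δl = 18.26; W sinα = 23.1
Slice 4: Δl = 2.3/cos22.5° = 2.490 m; N'_4 = 105·cos22.5° = 97.0; c'Δl = 24.65; W sinα = 40.2
Slice 5: Δl = 2.4/cos34.9° = 2.926 m; N'_5 = 47·cos34.9° = 38.5; c'Δl = 28.97; W sinα = 26.9
Σc'Δl = 113.6 kN/m; ΣN' = 388.5 kN/m; ΣW sinα = 91.3 kN/m
Resisting = 113.6 + 388.5·tan26.9° = 113.6 + 197.1 = 310.7 kN/m
FS = 310.7 / 91.3 = 3.402

FS = 3.40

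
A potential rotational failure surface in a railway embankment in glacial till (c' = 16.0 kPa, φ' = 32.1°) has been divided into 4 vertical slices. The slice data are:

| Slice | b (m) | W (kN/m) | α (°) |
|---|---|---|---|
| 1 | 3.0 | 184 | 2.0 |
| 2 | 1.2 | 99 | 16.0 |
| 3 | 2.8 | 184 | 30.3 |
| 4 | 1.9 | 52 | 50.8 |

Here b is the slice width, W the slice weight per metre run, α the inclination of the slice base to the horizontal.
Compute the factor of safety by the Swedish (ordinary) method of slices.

Ordinary method of slices: FS = Σ[c'·Δl_i + (W_i cosα_i)·tanφ'] / Σ W_i sinα_i, with Δl_i = b_i / cosα_i.
Slice 1: Δl = 3.0/cos2.0° = 3.002 m; N'_1 = 184·cos2.0° = 183.9; c'Δl = 48.03; W sinα = 6.4
Slice 2: Δl = 1.2/cos16.0° = 1.248 m; N'_2 = 99·cos16.0° = 95.2; c'Δl = 19.97; W sinα = 27.3
Slice 3: Δl = 2.8/cos30.3° = 3.243 m; N'_3 = 184·cos30.3° = 158.9; c'Δl = 51.89; W sinα = 92.8
Slice 4: Δl = 1.9/cos50.8° = 3.006 m; N'_4 = 52·cos50.8° = 32.9; c'Δl = 48.10; W sinα = 40.3
Σc'Δl = 168.0 kN/m; ΣN' = 470.8 kN/m; ΣW sinα = 166.8 kN/m
Resisting = 168.0 + 470.8·tan32.1° = 168.0 + 295.3 = 463.3 kN/m
FS = 463.3 / 166.8 = 2.777

FS = 2.78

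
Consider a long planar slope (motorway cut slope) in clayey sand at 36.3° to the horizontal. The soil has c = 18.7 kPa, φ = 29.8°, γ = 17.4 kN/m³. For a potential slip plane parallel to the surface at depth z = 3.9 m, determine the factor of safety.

FS = 1.36

For an infinite slope with a slip plane parallel to the surface (no pore pressure): FS = [c + γz cos²β tanφ] / [γz sinβ cosβ].
γz = 17.4·3.9 = 67.86 kN/m²
Numerator = 18.7 + 67.86·cos²36.3°·tan29.8° = 18.7 + 67.86·0.6495·0.5727 = 43.943 kPa
Denominator = 67.86·sin36.3°·cos36.3° = 67.86·0.5920·0.8059 = 32.377 kPa
FS = 43.943 / 32.377 = 1.357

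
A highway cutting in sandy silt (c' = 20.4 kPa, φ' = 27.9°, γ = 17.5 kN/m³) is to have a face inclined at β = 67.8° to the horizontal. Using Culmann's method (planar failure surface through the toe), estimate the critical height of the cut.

Culmann's analysis gives the critical failure plane at α_cr = (β + φ')/2 = (67.8 + 27.9)/2 = 47.8°, and the critical height
H_c = (4c'/γ) · sinβ cosφ' / [1 − cos(β − φ')]
    = (4·20.4/17.5) · sin67.8°·cos27.9° / [1 − cos(39.9°)]
    = 4.663 · 0.9259·0.8838 / [1 − 0.7672]
    = 4.663 · 0.8183 / 0.2328
    = 16.39 m

H_c = 16.39 m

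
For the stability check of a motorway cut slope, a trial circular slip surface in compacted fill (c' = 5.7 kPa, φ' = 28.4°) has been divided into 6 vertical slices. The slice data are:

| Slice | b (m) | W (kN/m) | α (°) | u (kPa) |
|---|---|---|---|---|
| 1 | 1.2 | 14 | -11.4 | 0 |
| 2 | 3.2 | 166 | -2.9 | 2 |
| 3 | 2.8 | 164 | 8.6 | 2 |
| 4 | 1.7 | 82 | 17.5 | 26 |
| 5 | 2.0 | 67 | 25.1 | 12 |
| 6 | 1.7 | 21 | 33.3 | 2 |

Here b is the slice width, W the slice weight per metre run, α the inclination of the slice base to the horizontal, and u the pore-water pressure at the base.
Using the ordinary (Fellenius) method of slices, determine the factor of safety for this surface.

FS = 3.81

Ordinary method of slices: FS = Σ[c'·Δl_i + (W_i cosα_i − u_i·Δl_i)·tanφ'] / Σ W_i sinα_i, with Δl_i = b_i / cosα_i.
Slice 1: Δl = 1.2/cos(-11.4°) = 1.224 m; N'_1 = 14·cos(-11.4°) − 0·1.224 = 13.7; c'Δl = 6.98; W sinα = -2.8
Slice 2: Δl = 3.2/cos(-2.9°) = 3.204 m; N'_2 = 166·cos(-2.9°) − 2·3.204 = 159.4; c'Δl = 18.26; W sinα = -8.4
Slice 3: Δl = 2.8/cos8.6° = 2.832 m; N'_3 = 164·cos8.6° − 2·2.832 = 156.5; c'Δl = 16.14; W sinα = 24.5
Slice 4: Δl = 1.7/cos17.5° = 1.782 m; N'_4 = 82·cos17.5° − 26·1.782 = 31.9; c'Δl = 10.16; W sinα = 24.7
Slice 5: Δl = 2.0/cos25.1° = 2.209 m; N'_5 = 67·cos25.1° − 12·2.209 = 34.2; c'Δl = 12.59; W sinα = 28.4
Slice 6: Δl = 1.7/cos33.3° = 2.034 m; N'_6 = 21·cos33.3° − 2·2.034 = 13.5; c'Δl = 11.59; W sinα = 11.5
Σc'Δl = 75.7 kN/m; ΣN' = 409.1 kN/m; ΣW sinα = 78.0 kN/m
Resisting = 75.7 + 409.1·tan28.4° = 75.7 + 221.2 = 296.9 kN/m
FS = 296.9 / 78.0 = 3.808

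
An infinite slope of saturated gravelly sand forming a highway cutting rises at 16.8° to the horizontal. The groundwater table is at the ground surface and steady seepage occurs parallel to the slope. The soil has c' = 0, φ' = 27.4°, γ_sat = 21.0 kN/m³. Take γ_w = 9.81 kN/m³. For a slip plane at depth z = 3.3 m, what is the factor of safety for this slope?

FS = 0.91

With seepage parallel to the slope and the water table at the surface, the effective normal stress on the slip plane uses the buoyant unit weight γ' = γ_sat − γ_w while the driving shear stress uses γ_sat:
FS = [c' + γ' z cos²β tanφ'] / [γ_sat z sinβ cosβ]
(For c' = 0 this reduces to FS = (γ'/γ_sat)·tanφ'/tanβ.)
γ' = 21.0 − 9.81 = 11.19 kN/m³
Numerator = 0.0 + 11.19·3.3·cos²16.8°·tan27.4° = 0.0 + 11.19·3.3·0.9165·0.5184 = 17.542 kPa
Denominator = 21.0·3.3·sin16.8°·cos16.8° = 21.0·3.3·0.2890·0.9573 = 19.175 kPa
FS = 17.542 / 19.175 = 0.915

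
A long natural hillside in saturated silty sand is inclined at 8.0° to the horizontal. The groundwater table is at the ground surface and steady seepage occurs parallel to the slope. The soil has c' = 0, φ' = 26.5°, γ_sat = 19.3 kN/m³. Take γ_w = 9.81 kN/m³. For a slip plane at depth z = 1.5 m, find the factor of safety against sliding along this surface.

With seepage parallel to the slope and the water table at the surface, the effective normal stress on the slip plane uses the buoyant unit weight γ' = γ_sat − γ_w while the driving shear stress uses γ_sat:
FS = [c' + γ' z cos²β tanφ'] / [γ_sat z sinβ cosβ]
(For c' = 0 this reduces to FS = (γ'/γ_sat)·tanφ'/tanβ.)
γ' = 19.3 − 9.81 = 9.49 kN/m³
Numerator = 0.0 + 9.49·1.5·cos²8.0°·tan26.5° = 0.0 + 9.49·1.5·0.9806·0.4986 = 6.960 kPa
Denominator = 19.3·1.5·sin8.0°·cos8.0° = 19.3·1.5·0.1392·0.9903 = 3.990 kPa
FS = 6.960 / 3.990 = 1.744

FS = 1.74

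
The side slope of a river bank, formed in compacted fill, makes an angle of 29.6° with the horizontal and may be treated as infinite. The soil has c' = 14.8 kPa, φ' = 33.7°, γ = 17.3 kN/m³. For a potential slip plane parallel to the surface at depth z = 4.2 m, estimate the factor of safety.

For an infinite slope with a slip plane parallel to the surface (no pore pressure): FS = [c' + γz cos²β tanφ'] / [γz sinβ cosβ].
γz = 17.3·4.2 = 72.66 kN/m²
Numerator = 14.8 + 72.66·cos²29.6°·tan33.7° = 14.8 + 72.66·0.7560·0.6669 = 51.435 kPa
Denominator = 72.66·sin29.6°·cos29.6° = 72.66·0.4939·0.8695 = 31.206 kPa
FS = 51.435 / 31.206 = 1.648

FS = 1.65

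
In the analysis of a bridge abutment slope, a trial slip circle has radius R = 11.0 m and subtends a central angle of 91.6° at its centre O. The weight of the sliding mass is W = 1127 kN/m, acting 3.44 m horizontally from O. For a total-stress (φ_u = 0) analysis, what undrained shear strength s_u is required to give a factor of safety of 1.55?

s_u = 31.1 kPa

FS = s_u·L_a·R / (W·d), so s_u = FS·W·d / (L_a·R).
Arc length L_a = R·θ = 11.0·(91.6°·π/180) = 11.0·1.5987 = 17.59 m
s_u = 1.55·1127·3.44 / (17.59·11.0) = 6009.2 / 193.45 = 31.06 kPa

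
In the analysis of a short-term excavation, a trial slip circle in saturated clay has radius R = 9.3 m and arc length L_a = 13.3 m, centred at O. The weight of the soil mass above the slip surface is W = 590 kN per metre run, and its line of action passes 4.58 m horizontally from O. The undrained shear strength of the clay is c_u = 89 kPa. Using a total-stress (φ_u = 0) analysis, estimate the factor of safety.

Taking moments about the centre O, the resisting moment is provided by the undrained shear strength acting along the arc:
M_R = c_u·L_a·R = 89·13.30·9.3 = 11008.4 kN·m/m
M_D = W·d = 590·4.58 = 2702.2 kN·m/m
FS = M_R / M_D = 11008.4 / 2702.2 = 4.074

FS = 4.07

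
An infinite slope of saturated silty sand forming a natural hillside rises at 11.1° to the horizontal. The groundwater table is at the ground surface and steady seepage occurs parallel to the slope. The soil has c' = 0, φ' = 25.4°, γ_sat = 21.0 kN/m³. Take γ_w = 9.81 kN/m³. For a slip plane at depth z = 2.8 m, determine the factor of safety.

FS = 1.29

With seepage parallel to the slope and the water table at the surface, the effective normal stress on the slip plane uses the buoyant unit weight γ' = γ_sat − γ_w while the driving shear stress uses γ_sat:
FS = [c' + γ' z cos²β tanφ'] / [γ_sat z sinβ cosβ]
(For c' = 0 this reduces to FS = (γ'/γ_sat)·tanφ'/tanβ.)
γ' = 21.0 − 9.81 = 11.19 kN/m³
Numerator = 0.0 + 11.19·2.8·cos²11.1°·tan25.4° = 0.0 + 11.19·2.8·0.9629·0.4748 = 14.326 kPa
Denominator = 21.0·2.8·sin11.1°·cos11.1° = 21.0·2.8·0.1925·0.9813 = 11.109 kPa
FS = 14.326 / 11.109 = 1.290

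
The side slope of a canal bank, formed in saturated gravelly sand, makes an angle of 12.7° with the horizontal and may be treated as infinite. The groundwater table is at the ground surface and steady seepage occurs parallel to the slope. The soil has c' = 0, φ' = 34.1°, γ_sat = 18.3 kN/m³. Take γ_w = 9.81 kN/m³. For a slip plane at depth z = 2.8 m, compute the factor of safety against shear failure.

FS = 1.39

With seepage parallel to the slope and the water table at the surface, the effective normal stress on the slip plane uses the buoyant unit weight γ' = γ_sat − γ_w while the driving shear stress uses γ_sat:
FS = [c' + γ' z cos²β tanφ'] / [γ_sat z sinβ cosβ]
(For c' = 0 this reduces to FS = (γ'/γ_sat)·tanφ'/tanβ.)
γ' = 18.3 − 9.81 = 8.49 kN/m³
Numerator = 0.0 + 8.49·2.8·cos²12.7°·tan34.1° = 0.0 + 8.49·2.8·0.9517·0.6771 = 15.317 kPa
Denominator = 18.3·2.8·sin12.7°·cos12.7° = 18.3·2.8·0.2198·0.9755 = 10.989 kPa
FS = 15.317 / 10.989 = 1.394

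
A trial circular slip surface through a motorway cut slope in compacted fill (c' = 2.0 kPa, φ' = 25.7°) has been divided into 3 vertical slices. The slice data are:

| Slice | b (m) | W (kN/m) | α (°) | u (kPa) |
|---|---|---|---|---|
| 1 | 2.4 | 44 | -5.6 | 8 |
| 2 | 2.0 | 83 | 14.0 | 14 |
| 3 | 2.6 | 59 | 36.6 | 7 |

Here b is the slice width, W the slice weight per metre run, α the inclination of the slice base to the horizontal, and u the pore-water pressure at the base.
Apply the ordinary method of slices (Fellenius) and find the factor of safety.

Ordinary method of slices: FS = Σ[c'·Δl_i + (W_i cosα_i − u_i·Δl_i)·tanφ'] / Σ W_i sinα_i, with Δl_i = b_i / cosα_i.
Slice 1: Δl = 2.4/cos(-5.6°) = 2.412 m; N'_1 = 44·cos(-5.6°) − 8·2.412 = 24.5; c'Δl = 4.82; W sinα = -4.3
Slice 2: Δl = 2.0/cos14.0° = 2.061 m; N'_2 = 83·cos14.0° − 14·2.061 = 51.7; c'Δl = 4.12; W sinα = 20.1
Slice 3: Δl = 2.6/cos36.6° = 3.239 m; N'_3 = 59·cos36.6° − 7·3.239 = 24.7; c'Δl = 6.48; W sinα = 35.2
Σc'Δl = 15.4 kN/m; ΣN' = 100.9 kN/m; ΣW sinα = 51.0 kN/m
Resisting = 15.4 + 100.9·tan25.7° = 15.4 + 48.5 = 64.0 kN/m
FS = 64.0 / 51.0 = 1.255

FS = 1.26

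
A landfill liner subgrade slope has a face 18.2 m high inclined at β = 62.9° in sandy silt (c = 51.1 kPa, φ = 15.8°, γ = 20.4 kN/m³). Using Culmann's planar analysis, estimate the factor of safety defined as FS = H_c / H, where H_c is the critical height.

FS = 1.48

H_c = (4c/γ) · sinβ cosφ / [1 − cos(β − φ)]
    = (4·51.1/20.4) · sin62.9°·cos15.8° / [1 − cos47.1°]
    = 10.020 · 0.8566 / 0.3193 = 26.88 m
FS = H_c / H = 26.88 / 18.2 = 1.477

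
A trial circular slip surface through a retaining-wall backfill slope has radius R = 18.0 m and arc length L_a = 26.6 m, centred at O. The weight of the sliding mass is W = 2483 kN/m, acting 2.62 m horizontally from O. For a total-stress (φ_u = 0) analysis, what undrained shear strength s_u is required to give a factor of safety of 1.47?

FS = s_u·L_a·R / (W·d), so s_u = FS·W·d / (L_a·R).
s_u = 1.47·2483·2.62 / (26.60·18.0) = 9563.0 / 478.80 = 19.97 kPa

s_u = 20.0 kPa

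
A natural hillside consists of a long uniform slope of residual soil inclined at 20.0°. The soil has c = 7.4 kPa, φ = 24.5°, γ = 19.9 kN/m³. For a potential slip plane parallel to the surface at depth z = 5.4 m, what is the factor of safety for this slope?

FS = 1.47

For an infinite slope with a slip plane parallel to the surface (no pore pressure): FS = [c + γz cos²β tanφ] / [γz sinβ cosβ].
γz = 19.9·5.4 = 107.46 kN/m²
Numerator = 7.4 + 107.46·cos²20.0°·tan24.5° = 7.4 + 107.46·0.8830·0.4557 = 50.644 kPa
Denominator = 107.46·sin20.0°·cos20.0° = 107.46·0.3420·0.9397 = 34.537 kPa
FS = 50.644 / 34.537 = 1.466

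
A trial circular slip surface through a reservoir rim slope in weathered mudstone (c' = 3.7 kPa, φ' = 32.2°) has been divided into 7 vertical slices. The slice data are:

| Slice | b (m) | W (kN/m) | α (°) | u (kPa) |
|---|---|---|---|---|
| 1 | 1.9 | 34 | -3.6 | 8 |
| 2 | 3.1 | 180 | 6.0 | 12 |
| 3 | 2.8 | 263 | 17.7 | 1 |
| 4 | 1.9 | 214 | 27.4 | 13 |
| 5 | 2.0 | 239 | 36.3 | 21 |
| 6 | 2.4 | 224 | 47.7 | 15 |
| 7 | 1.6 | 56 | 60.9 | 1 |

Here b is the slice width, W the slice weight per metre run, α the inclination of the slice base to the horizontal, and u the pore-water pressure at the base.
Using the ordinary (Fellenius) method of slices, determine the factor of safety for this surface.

FS = 1.08

Ordinary method of slices: FS = Σ[c'·Δl_i + (W_i cosα_i − u_i·Δl_i)·tanφ'] / Σ W_i sinα_i, with Δl_i = b_i / cosα_i.
Slice 1: Δl = 1.9/cos(-3.6°) = 1.904 m; N'_1 = 34·cos(-3.6°) − 8·1.904 = 18.7; c'Δl = 7.04; W sinα = -2.1
Slice 2: Δl = 3.1/cos6.0° = 3.117 m; N'_2 = 180·cos6.0° − 12·3.117 = 141.6; c'Δl = 11.53; W sinα = 18.8
Slice 3: Δl = 2.8/cos17.7° = 2.939 m; N'_3 = 263·cos17.7° − 1·2.939 = 247.6; c'Δl = 10.87; W sinα = 80.0
Slice 4: Δl = 1.9/cos27.4° = 2.140 m; N'_4 = 214·cos27.4° − 13·2.140 = 162.2; c'Δl = 7.92; W sinα = 98.5
Slice 5: Δl = 2.0/cos36.3° = 2.482 m; N'_5 = 239·cos36.3° − 21·2.482 = 140.5; c'Δl = 9.18; W sinα = 141.5
Slice 6: Δl = 2.4/cos47.7° = 3.566 m; N'_6 = 224·cos47.7° − 15·3.566 = 97.3; c'Δl = 13.19; W sinα = 165.7
Slice 7: Δl = 1.6/cos60.9° = 3.290 m; N'_7 = 56·cos60.9° − 1·3.290 = 23.9; c'Δl = 12.17; W sinα = 48.9
Σc'Δl = 71.9 kN/m; ΣN' = 831.8 kN/m; ΣW sinα = 551.2 kN/m
Resisting = 71.9 + 831.8·tan32.2° = 71.9 + 523.8 = 595.7 kN/m
FS = 595.7 / 551.2 = 1.081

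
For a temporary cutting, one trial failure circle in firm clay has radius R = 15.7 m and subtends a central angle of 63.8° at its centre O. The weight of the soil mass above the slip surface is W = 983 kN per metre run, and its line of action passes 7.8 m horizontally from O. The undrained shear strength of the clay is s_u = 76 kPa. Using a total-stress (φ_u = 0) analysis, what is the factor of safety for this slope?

FS = 2.72

Taking moments about the centre O, the resisting moment is provided by the undrained shear strength acting along the arc:
Arc length L_a = R·θ = 15.7·(63.8°·π/180) = 15.7·1.1135 = 17.48 m
M_R = s_u·L_a·R = 76·17.48·15.7 = 20859.8 kN·m/m
M_D = W·d = 983·7.8 = 7667.4 kN·m/m
FS = M_R / M_D = 20859.8 / 7667.4 = 2.721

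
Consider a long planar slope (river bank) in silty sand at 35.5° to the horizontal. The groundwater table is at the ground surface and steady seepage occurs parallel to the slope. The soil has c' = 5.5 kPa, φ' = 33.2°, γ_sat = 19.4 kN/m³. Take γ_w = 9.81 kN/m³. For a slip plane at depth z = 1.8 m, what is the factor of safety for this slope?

FS = 0.79

With seepage parallel to the slope and the water table at the surface, the effective normal stress on the slip plane uses the buoyant unit weight γ' = γ_sat − γ_w while the driving shear stress uses γ_sat:
FS = [c' + γ' z cos²β tanφ'] / [γ_sat z sinβ cosβ]
γ' = 19.4 − 9.81 = 9.59 kN/m³
Numerator = 5.5 + 9.59·1.8·cos²35.5°·tan33.2° = 5.5 + 9.59·1.8·0.6628·0.6544 = 12.987 kPa
Denominator = 19.4·1.8·sin35.5°·cos35.5° = 19.4·1.8·0.5807·0.8141 = 16.509 kPa
FS = 12.987 / 16.509 = 0.787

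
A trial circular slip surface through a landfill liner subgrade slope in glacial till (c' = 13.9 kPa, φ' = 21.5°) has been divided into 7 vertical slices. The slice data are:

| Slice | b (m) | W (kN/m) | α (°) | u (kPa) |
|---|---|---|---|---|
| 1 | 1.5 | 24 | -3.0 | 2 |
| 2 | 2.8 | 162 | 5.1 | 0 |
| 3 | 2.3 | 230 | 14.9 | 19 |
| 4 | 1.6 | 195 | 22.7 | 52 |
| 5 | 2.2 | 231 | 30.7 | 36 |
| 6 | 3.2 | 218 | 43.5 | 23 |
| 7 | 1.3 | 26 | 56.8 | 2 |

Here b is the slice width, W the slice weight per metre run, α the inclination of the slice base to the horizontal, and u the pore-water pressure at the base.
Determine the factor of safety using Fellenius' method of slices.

FS = 1.12

Ordinary method of slices: FS = Σ[c'·Δl_i + (W_i cosα_i − u_i·Δl_i)·tanφ'] / Σ W_i sinα_i, with Δl_i = b_i / cosα_i.
Slice 1: Δl = 1.5/cos(-3.0°) = 1.502 m; N'_1 = 24·cos(-3.0°) − 2·1.502 = 21.0; c'Δl = 20.88; W sinα = -1.3
Slice 2: Δl = 2.8/cos5.1° = 2.811 m; N'_2 = 162·cos5.1° − 0·2.811 = 161.4; c'Δl = 39.07; W sinα = 14.4
Slice 3: Δl = 2.3/cos14.9° = 2.380 m; N'_3 = 230·cos14.9° − 19·2.380 = 177.0; c'Δl = 33.08; W sinα = 59.1
Slice 4: Δl = 1.6/cos22.7° = 1.734 m; N'_4 = 195·cos22.7° − 52·1.734 = 89.7; c'Δl = 24.11; W sinα = 75.3
Slice 5: Δl = 2.2/cos30.7° = 2.559 m; N'_5 = 231·cos30.7° − 36·2.559 = 106.5; c'Δl = 35.56; W sinα = 117.9
Slice 6: Δl = 3.2/cos43.5° = 4.412 m; N'_6 = 218·cos43.5° − 23·4.412 = 56.7; c'Δl = 61.32; W sinα = 150.1
Slice 7: Δl = 1.3/cos56.8° = 2.374 m; N'_7 = 26·cos56.8° − 2·2.374 = 9.5; c'Δl = 33.00; W sinα = 21.8
Σc'Δl = 247.0 kN/m; ΣN' = 621.7 kN/m; ΣW sinα = 437.3 kN/m
Resisting = 247.0 + 621.7·tan21.5° = 247.0 + 244.9 = 491.9 kN/m
FS = 491.9 / 437.3 = 1.125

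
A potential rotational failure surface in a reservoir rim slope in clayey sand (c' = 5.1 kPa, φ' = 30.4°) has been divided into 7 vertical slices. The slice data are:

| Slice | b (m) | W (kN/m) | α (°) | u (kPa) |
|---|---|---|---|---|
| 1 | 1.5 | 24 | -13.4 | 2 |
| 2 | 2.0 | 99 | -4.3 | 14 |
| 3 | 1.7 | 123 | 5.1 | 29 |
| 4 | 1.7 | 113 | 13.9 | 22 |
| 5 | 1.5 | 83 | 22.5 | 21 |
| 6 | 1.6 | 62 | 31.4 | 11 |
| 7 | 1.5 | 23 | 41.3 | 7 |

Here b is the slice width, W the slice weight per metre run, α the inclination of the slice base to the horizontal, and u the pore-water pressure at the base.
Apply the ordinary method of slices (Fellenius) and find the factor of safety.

Ordinary method of slices: FS = Σ[c'·Δl_i + (W_i cosα_i − u_i·Δl_i)·tanφ'] / Σ W_i sinα_i, with Δl_i = b_i / cosα_i.
Slice 1: Δl = 1.5/cos(-13.4°) = 1.542 m; N'_1 = 24·cos(-13.4°) − 2·1.542 = 20.3; c'Δl = 7.86; W sinα = -5.6
Slice 2: Δl = 2.0/cos(-4.3°) = 2.006 m; N'_2 = 99·cos(-4.3°) − 14·2.006 = 70.6; c'Δl = 10.23; W sinα = -7.4
Slice 3: Δl = 1.7/cos5.1° = 1.707 m; N'_3 = 123·cos5.1° − 29·1.707 = 73.0; c'Δl = 8.70; W sinα = 10.9
Slice 4: Δl = 1.7/cos13.9° = 1.751 m; N'_4 = 113·cos13.9° − 22·1.751 = 71.2; c'Δl = 8.93; W sinα = 27.1
Slice 5: Δl = 1.5/cos22.5° = 1.624 m; N'_5 = 83·cos22.5° − 21·1.624 = 42.6; c'Δl = 8.28; W sinα = 31.8
Slice 6: Δl = 1.6/cos31.4° = 1.875 m; N'_6 = 62·cos31.4° − 11·1.875 = 32.3; c'Δl = 9.56; W sinα = 32.3
Slice 7: Δl = 1.5/cos41.3° = 1.997 m; N'_7 = 23·cos41.3° − 7·1.997 = 3.3; c'Δl = 10.18; W sinα = 15.2
Σc'Δl = 63.8 kN/m; ΣN' = 313.3 kN/m; ΣW sinα = 104.3 kN/m
Resisting = 63.8 + 313.3·tan30.4° = 63.8 + 183.8 = 247.5 kN/m
FS = 247.5 / 104.3 = 2.373

FS = 2.37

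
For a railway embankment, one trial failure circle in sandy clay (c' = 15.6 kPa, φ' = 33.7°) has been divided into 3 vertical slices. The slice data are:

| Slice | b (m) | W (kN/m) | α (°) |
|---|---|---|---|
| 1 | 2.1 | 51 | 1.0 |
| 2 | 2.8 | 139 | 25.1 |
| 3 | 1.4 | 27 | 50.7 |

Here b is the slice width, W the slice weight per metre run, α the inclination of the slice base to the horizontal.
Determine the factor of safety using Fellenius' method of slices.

FS = 3.03

Ordinary method of slices: FS = Σ[c'·Δl_i + (W_i cosα_i)·tanφ'] / Σ W_i sinα_i, with Δl_i = b_i / cosα_i.
Slice 1: Δl = 2.1/cos1.0° = 2.100 m; N'_1 = 51·cos1.0° = 51.0; c'Δl = 32.76; W sinα = 0.9
Slice 2: Δl = 2.8/cos25.1° = 3.092 m; N'_2 = 139·cos25.1° = 125.9; c'Δl = 48.23; W sinα = 59.0
Slice 3: Δl = 1.4/cos50.7° = 2.210 m; N'_3 = 27·cos50.7° = 17.1; c'Δl = 34.48; W sinα = 20.9
Σc'Δl = 115.5 kN/m; ΣN' = 194.0 kN/m; ΣW sinα = 80.7 kN/m
Resisting = 115.5 + 194.0·tan33.7° = 115.5 + 129.4 = 244.8 kN/m
FS = 244.8 / 80.7 = 3.032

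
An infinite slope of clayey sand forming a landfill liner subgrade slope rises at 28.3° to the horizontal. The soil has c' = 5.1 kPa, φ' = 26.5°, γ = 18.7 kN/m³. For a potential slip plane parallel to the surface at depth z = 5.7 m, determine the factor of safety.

For an infinite slope with a slip plane parallel to the surface (no pore pressure): FS = [c' + γz cos²β tanφ'] / [γz sinβ cosβ].
γz = 18.7·5.7 = 106.59 kN/m²
Numerator = 5.1 + 106.59·cos²28.3°·tan26.5° = 5.1 + 106.59·0.7752·0.4986 = 46.299 kPa
Denominator = 106.59·sin28.3°·cos28.3° = 106.59·0.4741·0.8805 = 44.493 kPa
FS = 46.299 / 44.493 = 1.041

FS = 1.04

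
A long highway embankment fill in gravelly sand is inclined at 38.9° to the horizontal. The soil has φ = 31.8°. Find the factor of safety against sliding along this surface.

FS = 0.77

For a dry cohesionless infinite slope the factor of safety is FS = tanφ / tanβ.
FS = tan31.8° / tan38.9° = 0.6200 / 0.8069 = 0.768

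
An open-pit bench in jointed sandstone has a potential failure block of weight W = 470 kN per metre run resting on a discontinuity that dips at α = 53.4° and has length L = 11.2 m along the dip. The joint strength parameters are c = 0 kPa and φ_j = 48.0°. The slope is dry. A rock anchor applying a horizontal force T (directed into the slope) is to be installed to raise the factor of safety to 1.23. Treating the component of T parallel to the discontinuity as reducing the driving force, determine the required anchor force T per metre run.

Resolving forces along and normal to the sliding plane, with the horizontal anchor force T adding T·sinα to the effective normal force and T·cosα acting up the plane against the driving force:
FS = [cL + (W cosα + T sinα) tanφ_j] / [W sinα − T cosα]
Without the anchor: N' = 280.2 kN/m, driving T_d = 377.3 kN/m, resisting R = 0·11.2 + 280.2·tan48.0° = 311.2 kN/m, FS = 0.82.
Setting FS = 1.23 and solving for T:
1.23·(377.3 − T cos53.4°) = 311.2 + T sin53.4°·tan48.0°
T·(sin53.4°·tan48.0° + 1.23·cos53.4°) = 1.23·377.3 − 311.2
T·(0.8028·1.1106 + 1.23·0.5962) = 464.1 − 311.2 = 152.9
T·1.6250 = 152.9
T = 94.1 kN/m

T = 94 kN/m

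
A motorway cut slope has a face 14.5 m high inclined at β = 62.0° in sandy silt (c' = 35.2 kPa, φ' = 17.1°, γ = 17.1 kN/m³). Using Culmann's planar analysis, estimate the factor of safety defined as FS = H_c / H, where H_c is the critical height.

FS = 1.64

H_c = (4c'/γ) · sinβ cosφ' / [1 − cos(β − φ')]
    = (4·35.2/17.1) · sin62.0°·cos17.1° / [1 − cos44.9°]
    = 8.234 · 0.8439 / 0.2917 = 23.82 m
FS = H_c / H = 23.82 / 14.5 = 1.643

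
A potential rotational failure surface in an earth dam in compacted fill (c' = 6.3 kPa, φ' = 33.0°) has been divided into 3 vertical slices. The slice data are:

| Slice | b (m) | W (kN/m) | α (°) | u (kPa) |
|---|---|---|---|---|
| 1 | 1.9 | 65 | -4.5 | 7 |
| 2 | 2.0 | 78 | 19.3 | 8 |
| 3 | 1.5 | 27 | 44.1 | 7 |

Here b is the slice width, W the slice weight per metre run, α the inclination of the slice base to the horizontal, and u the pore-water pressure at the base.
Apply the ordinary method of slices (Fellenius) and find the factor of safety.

Ordinary method of slices: FS = Σ[c'·Δl_i + (W_i cosα_i − u_i·Δl_i)·tanφ'] / Σ W_i sinα_i, with Δl_i = b_i / cosα_i.
Slice 1: Δl = 1.9/cos(-4.5°) = 1.906 m; N'_1 = 65·cos(-4.5°) − 7·1.906 = 51.5; c'Δl = 12.01; W sinα = -5.1
Slice 2: Δl = 2.0/cos19.3° = 2.119 m; N'_2 = 78·cos19.3° − 8·2.119 = 56.7; c'Δl = 13.35; W sinα = 25.8
Slice 3: Δl = 1.5/cos44.1° = 2.089 m; N'_3 = 27·cos44.1° − 7·2.089 = 4.8; c'Δl = 13.16; W sinα = 18.8
Σc'Δl = 38.5 kN/m; ΣN' = 112.9 kN/m; ΣW sinα = 39.5 kN/m
Resisting = 38.5 + 112.9·tan33.0° = 38.5 + 73.3 = 111.8 kN/m
FS = 111.8 / 39.5 = 2.833

FS = 2.83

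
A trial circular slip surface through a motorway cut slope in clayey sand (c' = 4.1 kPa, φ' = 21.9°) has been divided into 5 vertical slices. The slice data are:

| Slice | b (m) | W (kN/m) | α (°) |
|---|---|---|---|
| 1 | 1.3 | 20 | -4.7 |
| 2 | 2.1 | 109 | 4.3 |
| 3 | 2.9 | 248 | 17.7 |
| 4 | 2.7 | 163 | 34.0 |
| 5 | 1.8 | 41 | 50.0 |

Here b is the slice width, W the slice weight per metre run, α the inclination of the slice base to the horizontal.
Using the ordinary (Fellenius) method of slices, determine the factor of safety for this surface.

FS = 1.29

Ordinary method of slices: FS = Σ[c'·Δl_i + (W_i cosα_i)·tanφ'] / Σ W_i sinα_i, with Δl_i = b_i / cosα_i.
Slice 1: Δl = 1.3/cos(-4.7°) = 1.304 m; N'_1 = 20·cos(-4.7°) = 19.9; c'Δl = 5.35; W sinα = -1.6
Slice 2: Δl = 2.1/cos4.3° = 2.106 m; N'_2 = 109·cos4.3° = 108.7; c'Δl = 8.63; W sinα = 8.2
Slice 3: Δl = 2.9/cos17.7° = 3.044 m; N'_3 = 248·cos17.7° = 236.3; c'Δl = 12.48; W sinα = 75.4
Slice 4: Δl = 2.7/cos34.0° = 3.257 m; N'_4 = 163·cos34.0° = 135.1; c'Δl = 13.35; W sinα = 91.1
Slice 5: Δl = 1.8/cos50.0° = 2.800 m; N'_5 = 41·cos50.0° = 26.4; c'Δl = 11.48; W sinα = 31.4
Σc'Δl = 51.3 kN/m; ΣN' = 526.4 kN/m; ΣW sinα = 204.5 kN/m
Resisting = 51.3 + 526.4·tan21.9° = 51.3 + 211.6 = 262.9 kN/m
FS = 262.9 / 204.5 = 1.286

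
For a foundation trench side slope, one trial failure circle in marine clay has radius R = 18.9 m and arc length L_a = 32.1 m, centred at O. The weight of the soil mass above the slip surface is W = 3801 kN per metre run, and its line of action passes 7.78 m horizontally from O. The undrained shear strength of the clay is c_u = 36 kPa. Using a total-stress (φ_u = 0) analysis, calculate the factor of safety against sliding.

Taking moments about the centre O, the resisting moment is provided by the undrained shear strength acting along the arc:
M_R = c_u·L_a·R = 36·32.10·18.9 = 21840.8 kN·m/m
M_D = W·d = 3801·7.78 = 29571.8 kN·m/m
FS = M_R / M_D = 21840.8 / 29571.8 = 0.739

FS = 0.74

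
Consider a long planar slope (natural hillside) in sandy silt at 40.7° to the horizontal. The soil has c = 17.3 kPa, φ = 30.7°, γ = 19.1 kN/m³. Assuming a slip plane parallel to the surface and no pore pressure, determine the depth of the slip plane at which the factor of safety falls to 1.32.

z = 2.91 m

Setting FS = 1.32 in FS = [c + γz cos²β tanφ] / [γz sinβ cosβ] and solving for z:
z = c / [γ cosβ (FS·sinβ − cosβ·tanφ)]
  = 17.3 / [19.1·cos40.7°·(1.32·sin40.7° − cos40.7°·tan30.7°)]
  = 17.3 / [19.1·0.7581·(1.32·0.6521 − 0.7581·0.5938)]
  = 17.3 / 5.9460 = 2.910 m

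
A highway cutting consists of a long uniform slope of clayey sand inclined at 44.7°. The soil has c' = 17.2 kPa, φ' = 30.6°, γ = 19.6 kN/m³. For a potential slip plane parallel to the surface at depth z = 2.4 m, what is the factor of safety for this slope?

FS = 1.33

For an infinite slope with a slip plane parallel to the surface (no pore pressure): FS = [c' + γz cos²β tanφ'] / [γz sinβ cosβ].
γz = 19.6·2.4 = 47.04 kN/m²
Numerator = 17.2 + 47.04·cos²44.7°·tan30.6° = 17.2 + 47.04·0.5052·0.5914 = 31.255 kPa
Denominator = 47.04·sin44.7°·cos44.7° = 47.04·0.7034·0.7108 = 23.519 kPa
FS = 31.255 / 23.519 = 1.329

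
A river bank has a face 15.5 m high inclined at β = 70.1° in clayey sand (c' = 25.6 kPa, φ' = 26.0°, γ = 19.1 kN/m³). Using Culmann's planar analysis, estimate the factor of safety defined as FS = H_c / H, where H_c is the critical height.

H_c = (4c'/γ) · sinβ cosφ' / [1 − cos(β − φ')]
    = (4·25.6/19.1) · sin70.1°·cos26.0° / [1 − cos44.1°]
    = 5.361 · 0.8451 / 0.2819 = 16.07 m
FS = H_c / H = 16.07 / 15.5 = 1.037

FS = 1.04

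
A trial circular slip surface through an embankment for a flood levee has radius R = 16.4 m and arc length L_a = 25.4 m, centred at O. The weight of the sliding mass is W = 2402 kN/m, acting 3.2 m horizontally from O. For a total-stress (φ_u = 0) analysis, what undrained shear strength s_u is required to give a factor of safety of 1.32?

FS = s_u·L_a·R / (W·d), so s_u = FS·W·d / (L_a·R).
s_u = 1.32·2402·3.2 / (25.40·16.4) = 10146.0 / 416.56 = 24.36 kPa

s_u = 24.4 kPa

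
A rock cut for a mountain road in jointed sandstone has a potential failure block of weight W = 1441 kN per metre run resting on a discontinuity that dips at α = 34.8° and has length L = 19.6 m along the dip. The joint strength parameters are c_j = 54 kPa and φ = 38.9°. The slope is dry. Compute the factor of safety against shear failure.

Resolving the block weight along and normal to the plane and applying the Mohr–Coulomb strength on the joint:
N' = W cosα = 1441·cos34.8° = 1183.3 kN/m
Driving force T = W sinα = 1441·sin34.8° = 822.4 kN/m
Resisting force R = c_j·L + N'·tanφ = 54·19.6 + 1183.3·tan38.9° = 1058.4 + 954.8 = 2013.2 kN/m
FS = R / T = 2013.2 / 822.4 = 2.448

FS = 2.45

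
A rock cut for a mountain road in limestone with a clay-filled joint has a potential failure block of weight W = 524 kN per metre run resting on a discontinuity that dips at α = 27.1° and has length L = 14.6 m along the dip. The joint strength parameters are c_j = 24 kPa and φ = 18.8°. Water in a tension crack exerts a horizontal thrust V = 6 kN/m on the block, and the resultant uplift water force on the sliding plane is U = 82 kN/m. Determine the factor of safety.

FS = 1.97

Resolving the block weight along and normal to the plane and applying the Mohr–Coulomb strength on the joint:
N' = W cosα − U − V sinα = 524·cos27.1° − 82 − 6·sin27.1° = 381.7 kN/m
Driving force T = W sinα + V cosα = 524·sin27.1° + 6·cos27.1° = 244.0 kN/m
Resisting force R = c_j·L + N'·tanφ = 24·14.6 + 381.7·tan18.8° = 350.4 + 130.0 = 480.4 kN/m
FS = R / T = 480.4 / 244.0 = 1.968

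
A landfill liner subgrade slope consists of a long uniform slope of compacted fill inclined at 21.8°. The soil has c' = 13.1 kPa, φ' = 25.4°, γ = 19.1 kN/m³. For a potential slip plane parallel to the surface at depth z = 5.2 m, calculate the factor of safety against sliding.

For an infinite slope with a slip plane parallel to the surface (no pore pressure): FS = [c' + γz cos²β tanφ'] / [γz sinβ cosβ].
γz = 19.1·5.2 = 99.32 kN/m²
Numerator = 13.1 + 99.32·cos²21.8°·tan25.4° = 13.1 + 99.32·0.8621·0.4748 = 53.756 kPa
Denominator = 99.32·sin21.8°·cos21.8° = 99.32·0.3714·0.9285 = 34.247 kPa
FS = 53.756 / 34.247 = 1.570

FS = 1.57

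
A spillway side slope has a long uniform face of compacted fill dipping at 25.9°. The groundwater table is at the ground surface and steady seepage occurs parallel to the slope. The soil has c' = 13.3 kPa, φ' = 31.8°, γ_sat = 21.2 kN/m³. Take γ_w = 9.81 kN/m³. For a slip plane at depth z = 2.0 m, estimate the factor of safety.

With seepage parallel to the slope and the water table at the surface, the effective normal stress on the slip plane uses the buoyant unit weight γ' = γ_sat − γ_w while the driving shear stress uses γ_sat:
FS = [c' + γ' z cos²β tanφ'] / [γ_sat z sinβ cosβ]
γ' = 21.2 − 9.81 = 11.39 kN/m³
Numerator = 13.3 + 11.39·2.0·cos²25.9°·tan31.8° = 13.3 + 11.39·2.0·0.8092·0.6200 = 24.729 kPa
Denominator = 21.2·2.0·sin25.9°·cos25.9° = 21.2·2.0·0.4368·0.8996 = 16.660 kPa
FS = 24.729 / 16.660 = 1.484

FS = 1.48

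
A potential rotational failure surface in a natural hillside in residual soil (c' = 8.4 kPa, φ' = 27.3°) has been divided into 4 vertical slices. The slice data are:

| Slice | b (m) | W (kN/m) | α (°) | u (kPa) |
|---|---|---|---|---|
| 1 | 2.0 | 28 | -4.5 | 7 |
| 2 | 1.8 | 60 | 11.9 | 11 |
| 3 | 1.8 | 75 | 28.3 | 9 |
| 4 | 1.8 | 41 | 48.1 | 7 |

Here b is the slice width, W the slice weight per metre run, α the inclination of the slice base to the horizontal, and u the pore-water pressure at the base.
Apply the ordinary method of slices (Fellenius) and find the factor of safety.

FS = 1.68

Ordinary method of slices: FS = Σ[c'·Δl_i + (W_i cosα_i − u_i·Δl_i)·tanφ'] / Σ W_i sinα_i, with Δl_i = b_i / cosα_i.
Slice 1: Δl = 2.0/cos(-4.5°) = 2.006 m; N'_1 = 28·cos(-4.5°) − 7·2.006 = 13.9; c'Δl = 16.85; W sinα = -2.2
Slice 2: Δl = 1.8/cos11.9° = 1.840 m; N'_2 = 60·cos11.9° − 11·1.840 = 38.5; c'Δl = 15.45; W sinα = 12.4
Slice 3: Δl = 1.8/cos28.3° = 2.044 m; N'_3 = 75·cos28.3° − 9·2.044 = 47.6; c'Δl = 17.17; W sinα = 35.6
Slice 4: Δl = 1.8/cos48.1° = 2.695 m; N'_4 = 41·cos48.1° − 7·2.695 = 8.5; c'Δl = 22.64; W sinα = 30.5
Σc'Δl = 72.1 kN/m; ΣN' = 108.5 kN/m; ΣW sinα = 76.2 kN/m
Resisting = 72.1 + 108.5·tan27.3° = 72.1 + 56.0 = 128.1 kN/m
FS = 128.1 / 76.2 = 1.680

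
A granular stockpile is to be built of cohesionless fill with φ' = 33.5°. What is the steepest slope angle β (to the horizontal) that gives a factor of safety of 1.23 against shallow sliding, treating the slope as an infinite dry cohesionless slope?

β = 28.3°

For an infinite dry cohesionless slope FS = tanφ'/tanβ, so tanβ = tanφ' / FS.
tanβ = tan33.5° / 1.23 = 0.6619 / 1.23 = 0.5381
β = arctan(0.5381) = 28.29°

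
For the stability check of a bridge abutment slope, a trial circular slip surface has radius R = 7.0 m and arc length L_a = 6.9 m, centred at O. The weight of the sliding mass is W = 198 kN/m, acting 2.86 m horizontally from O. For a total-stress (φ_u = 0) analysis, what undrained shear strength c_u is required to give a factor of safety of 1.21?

c_u = 14.2 kPa

FS = c_u·L_a·R / (W·d), so c_u = FS·W·d / (L_a·R).
c_u = 1.21·198·2.86 / (6.90·7.0) = 685.2 / 48.30 = 14.19 kPa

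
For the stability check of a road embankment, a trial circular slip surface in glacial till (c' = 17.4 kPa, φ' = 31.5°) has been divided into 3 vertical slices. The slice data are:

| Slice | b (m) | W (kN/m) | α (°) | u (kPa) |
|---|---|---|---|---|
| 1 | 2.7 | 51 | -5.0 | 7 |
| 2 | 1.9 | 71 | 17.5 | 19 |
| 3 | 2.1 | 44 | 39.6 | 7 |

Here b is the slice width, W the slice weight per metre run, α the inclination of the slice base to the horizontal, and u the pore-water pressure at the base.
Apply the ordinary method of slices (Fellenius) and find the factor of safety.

FS = 3.92

Ordinary method of slices: FS = Σ[c'·Δl_i + (W_i cosα_i − u_i·Δl_i)·tanφ'] / Σ W_i sinα_i, with Δl_i = b_i / cosα_i.
Slice 1: Δl = 2.7/cos(-5.0°) = 2.710 m; N'_1 = 51·cos(-5.0°) − 7·2.710 = 31.8; c'Δl = 47.16; W sinα = -4.4
Slice 2: Δl = 1.9/cos17.5° = 1.992 m; N'_2 = 71·cos17.5° − 19·1.992 = 29.9; c'Δl = 34.66; W sinα = 21.4
Slice 3: Δl = 2.1/cos39.6° = 2.725 m; N'_3 = 44·cos39.6° − 7·2.725 = 14.8; c'Δl = 47.42; W sinα = 28.0
Σc'Δl = 129.2 kN/m; ΣN' = 76.5 kN/m; ΣW sinα = 45.0 kN/m
Resisting = 129.2 + 76.5·tan31.5° = 129.2 + 46.9 = 176.1 kN/m
FS = 176.1 / 45.0 = 3.918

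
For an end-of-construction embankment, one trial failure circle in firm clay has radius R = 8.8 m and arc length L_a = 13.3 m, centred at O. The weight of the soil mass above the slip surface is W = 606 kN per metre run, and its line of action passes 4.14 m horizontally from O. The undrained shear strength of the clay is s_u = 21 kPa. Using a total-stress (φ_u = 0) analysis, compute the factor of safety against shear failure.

FS = 0.98

Taking moments about the centre O, the resisting moment is provided by the undrained shear strength acting along the arc:
M_R = s_u·L_a·R = 21·13.30·8.8 = 2457.8 kN·m/m
M_D = W·d = 606·4.14 = 2508.8 kN·m/m
FS = M_R / M_D = 2457.8 / 2508.8 = 0.980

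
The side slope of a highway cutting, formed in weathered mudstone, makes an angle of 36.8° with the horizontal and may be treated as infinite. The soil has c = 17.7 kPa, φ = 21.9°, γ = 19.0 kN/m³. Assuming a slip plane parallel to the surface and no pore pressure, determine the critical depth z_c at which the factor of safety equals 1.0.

z_c = 4.20 m

Setting FS = 1.00 in FS = [c + γz cos²β tanφ] / [γz sinβ cosβ] and solving for z:
z = c / [γ cosβ (FS·sinβ − cosβ·tanφ)]
  = 17.7 / [19.0·cos36.8°·(1.00·sin36.8° − cos36.8°·tan21.9°)]
  = 17.7 / [19.0·0.8007·(1.00·0.5990 − 0.8007·0.4020)]
  = 17.7 / 4.2163 = 4.198 m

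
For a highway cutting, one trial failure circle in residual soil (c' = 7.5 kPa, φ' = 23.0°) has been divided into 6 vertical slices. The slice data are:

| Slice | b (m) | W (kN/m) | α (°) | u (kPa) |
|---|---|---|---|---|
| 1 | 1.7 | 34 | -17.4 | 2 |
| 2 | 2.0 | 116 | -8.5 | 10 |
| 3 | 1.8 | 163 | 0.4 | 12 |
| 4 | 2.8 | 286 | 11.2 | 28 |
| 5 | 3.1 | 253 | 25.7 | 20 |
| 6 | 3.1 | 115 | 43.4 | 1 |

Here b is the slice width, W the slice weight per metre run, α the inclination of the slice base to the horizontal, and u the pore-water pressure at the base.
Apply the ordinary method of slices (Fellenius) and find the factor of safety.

FS = 1.93

Ordinary method of slices: FS = Σ[c'·Δl_i + (W_i cosα_i − u_i·Δl_i)·tanφ'] / Σ W_i sinα_i, with Δl_i = b_i / cosα_i.
Slice 1: Δl = 1.7/cos(-17.4°) = 1.782 m; N'_1 = 34·cos(-17.4°) − 2·1.782 = 28.9; c'Δl = 13.36; W sinα = -10.2
Slice 2: Δl = 2.0/cos(-8.5°) = 2.022 m; N'_2 = 116·cos(-8.5°) − 10·2.022 = 94.5; c'Δl = 15.17; W sinα = -17.1
Slice 3: Δl = 1.8/cos0.4° = 1.800 m; N'_3 = 163·cos0.4° − 12·1.800 = 141.4; c'Δl = 13.50; W sinα = 1.1
Slice 4: Δl = 2.8/cos11.2° = 2.854 m; N'_4 = 286·cos11.2° − 28·2.854 = 200.6; c'Δl = 21.41; W sinα = 55.6
Slice 5: Δl = 3.1/cos25.7° = 3.440 m; N'_5 = 253·cos25.7° − 20·3.440 = 159.2; c'Δl = 25.80; W sinα = 109.7
Slice 6: Δl = 3.1/cos43.4° = 4.267 m; N'_6 = 115·cos43.4° − 1·4.267 = 79.3; c'Δl = 32.00; W sinα = 79.0
Σc'Δl = 121.2 kN/m; ΣN' = 703.9 kN/m; ΣW sinα = 218.1 kN/m
Resisting = 121.2 + 703.9·tan23.0° = 121.2 + 298.8 = 420.0 kN/m
FS = 420.0 / 218.1 = 1.926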